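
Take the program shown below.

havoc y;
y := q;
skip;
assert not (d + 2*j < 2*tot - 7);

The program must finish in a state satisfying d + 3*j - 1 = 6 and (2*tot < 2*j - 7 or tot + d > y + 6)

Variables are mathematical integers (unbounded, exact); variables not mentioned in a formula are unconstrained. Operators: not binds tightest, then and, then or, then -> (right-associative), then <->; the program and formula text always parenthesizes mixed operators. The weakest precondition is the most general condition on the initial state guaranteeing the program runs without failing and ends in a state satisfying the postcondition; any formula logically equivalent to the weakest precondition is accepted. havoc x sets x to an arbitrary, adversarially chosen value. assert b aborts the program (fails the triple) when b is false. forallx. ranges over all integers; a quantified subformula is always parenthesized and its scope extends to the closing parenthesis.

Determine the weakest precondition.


Working backward. After the program, the postcondition d + 3*j - 1 = 6 and (2*tot < 2*j - 7 or tot + d > y + 6) must hold; in canonical form it is d + 3*j = 7 and (2*tot < 2*j - 7 or d + tot > y + 6).
Before assert not (d + 2*j < 2*tot - 7): (not (d + 2*j < 2*tot - 7)) and d + 3*j = 7 and (2*tot < 2*j - 7 or d + tot > y + 6)
Before skip: (not (d + 2*j < 2*tot - 7)) and d + 3*j = 7 and (2*tot < 2*j - 7 or d + tot > y + 6)
Before y := q: (not (d + 2*j < 2*tot - 7)) and d + 3*j = 7 and (2*tot < 2*j - 7 or d + tot > q + 6)
Before havoc y: (not (d + 2*j < 2*tot - 7)) and d + 3*j = 7 and (2*tot < 2*j - 7 or d + tot > q + 6)
Answer: WP = (not (d + 2*j < 2*tot - 7)) and d + 3*j = 7 and (2*tot < 2*j - 7 or d + tot > q + 6)


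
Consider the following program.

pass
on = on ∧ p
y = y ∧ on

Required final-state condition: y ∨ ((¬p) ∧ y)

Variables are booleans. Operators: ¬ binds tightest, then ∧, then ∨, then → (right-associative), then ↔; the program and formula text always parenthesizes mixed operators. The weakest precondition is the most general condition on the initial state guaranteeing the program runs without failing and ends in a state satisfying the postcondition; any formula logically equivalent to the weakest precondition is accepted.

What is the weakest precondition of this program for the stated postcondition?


Working backward. After the program, y ∨ ((¬p) ∧ y) must hold.
Before y := y ∧ on: (y ∧ on) ∨ ((¬p) ∧ y ∧ on)
Before on := on ∧ p: y ∧ on ∧ p
Before skip: y ∧ on ∧ p
Answer: WP = y ∧ on ∧ p


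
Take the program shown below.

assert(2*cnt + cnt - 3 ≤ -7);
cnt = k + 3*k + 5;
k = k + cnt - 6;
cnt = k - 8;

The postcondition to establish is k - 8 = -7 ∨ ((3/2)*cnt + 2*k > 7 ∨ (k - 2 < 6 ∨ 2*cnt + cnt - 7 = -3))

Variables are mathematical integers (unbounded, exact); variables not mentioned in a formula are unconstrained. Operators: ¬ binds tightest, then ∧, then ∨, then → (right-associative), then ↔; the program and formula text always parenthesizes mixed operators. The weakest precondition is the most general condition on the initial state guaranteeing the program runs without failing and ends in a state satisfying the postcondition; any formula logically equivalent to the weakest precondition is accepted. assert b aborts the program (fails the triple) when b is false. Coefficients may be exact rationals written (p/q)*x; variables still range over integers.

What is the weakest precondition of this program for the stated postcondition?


Working backward. After the program, the postcondition k - 8 = -7 ∨ ((3/2)*cnt + 2*k > 7 ∨ (k - 2 < 6 ∨ 2*cnt + cnt - 7 = -3)) must hold; in canonical form it is k = 1 ∨ (3/2)*cnt + 2*k > 7 ∨ k < 8 ∨ 3*cnt = 4.
Before cnt := k - 8: k = 1 ∨ (7/2)*k > 19 ∨ k < 8 ∨ 3*k = 28
Before k := k + cnt - 6: cnt + k = 7 ∨ (7/2)*cnt + (7/2)*k > 40 ∨ cnt + k < 14 ∨ 3*cnt + 3*k = 46
Before cnt := k + 3*k + 5: 5*k = 2 ∨ (35/2)*k > 45/2 ∨ 5*k < 9 ∨ 15*k = 31
Before assert 2*cnt + cnt - 3 ≤ -7: 3*cnt ≤ -4 ∧ (5*k = 2 ∨ (35/2)*k > 45/2 ∨ 5*k < 9 ∨ 15*k = 31)
Answer: WP = 3*cnt ≤ -4 ∧ (5*k = 2 ∨ (35/2)*k > 45/2 ∨ 5*k < 9 ∨ 15*k = 31)


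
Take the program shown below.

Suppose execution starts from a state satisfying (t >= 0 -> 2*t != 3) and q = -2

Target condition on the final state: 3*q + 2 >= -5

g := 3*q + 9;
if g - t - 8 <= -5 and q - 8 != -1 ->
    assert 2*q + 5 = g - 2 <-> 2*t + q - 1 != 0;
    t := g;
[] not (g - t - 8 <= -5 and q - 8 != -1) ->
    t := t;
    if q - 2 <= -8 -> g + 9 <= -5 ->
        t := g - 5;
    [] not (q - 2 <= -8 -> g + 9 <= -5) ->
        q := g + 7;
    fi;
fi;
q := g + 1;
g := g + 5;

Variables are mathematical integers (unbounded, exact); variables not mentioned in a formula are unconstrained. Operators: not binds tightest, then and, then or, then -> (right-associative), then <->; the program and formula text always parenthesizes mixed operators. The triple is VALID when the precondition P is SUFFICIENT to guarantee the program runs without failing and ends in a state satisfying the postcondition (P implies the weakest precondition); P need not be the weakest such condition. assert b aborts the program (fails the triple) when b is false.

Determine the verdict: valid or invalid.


Working backward. After the program, the postcondition 3*q + 2 >= -5 must hold; in canonical form it is 3*q >= -7.
Before g := g + 5: 3*q >= -7
Before q := g + 1: 3*g >= -10
Then branch requires (2*q = g - 7 <-> q + 2*t != 1) and 3*g >= -10; else branch requires ((q <= -6 -> g <= -14) -> 3*g >= -10) and ((not (q <= -6 -> g <= -14)) -> 3*g >= -10).
Before the if: ((g <= t + 3 and q != 7) -> ((2*q = g - 7 <-> q + 2*t != 1) and 3*g >= -10)) and ((not (g <= t + 3 and q != 7)) -> (((q <= -6 -> g <= -14) -> 3*g >= -10) and ((not (q <= -6 -> g <= -14)) -> 3*g >= -10)))
Before g := 3*q + 9: ((3*q <= t - 6 and q != 7) -> ((q = -2 <-> q + 2*t != 1) and 9*q >= -37)) and ((not (3*q <= t - 6 and q != 7)) -> (((q <= -6 -> 3*q <= -23) -> 9*q >= -37) and ((not (q <= -6 -> 3*q <= -23)) -> 9*q >= -37)))
The weakest precondition is ((3*q <= t - 6 and q != 7) -> ((q = -2 <-> q + 2*t != 1) and 9*q >= -37)) and ((not (3*q <= t - 6 and q != 7)) -> (((q <= -6 -> 3*q <= -23) -> 9*q >= -37) and ((not (q <= -6 -> 3*q <= -23)) -> 9*q >= -37))).
Check whether (t >= 0 -> 2*t != 3) and q = -2 implies it.
Every state satisfying the precondition satisfies the weakest precondition: the implication holds.
Answer: valid


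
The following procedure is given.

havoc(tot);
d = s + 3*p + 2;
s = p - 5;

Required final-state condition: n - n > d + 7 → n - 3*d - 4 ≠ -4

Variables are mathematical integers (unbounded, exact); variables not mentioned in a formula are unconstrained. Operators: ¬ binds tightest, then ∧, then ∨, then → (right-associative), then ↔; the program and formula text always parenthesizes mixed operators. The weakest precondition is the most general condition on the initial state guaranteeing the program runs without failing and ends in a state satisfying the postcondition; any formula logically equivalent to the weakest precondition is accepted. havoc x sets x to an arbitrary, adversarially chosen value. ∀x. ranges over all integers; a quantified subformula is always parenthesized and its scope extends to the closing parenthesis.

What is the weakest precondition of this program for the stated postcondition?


Working backward. After the program, the postcondition n - n > d + 7 → n - 3*d - 4 ≠ -4 must hold; in canonical form it is d < -7 → n ≠ 3*d.
Before s := p - 5: d < -7 → n ≠ 3*d
Before d := s + 3*p + 2: 3*p + s < -9 → n ≠ 9*p + 3*s + 6
Before havoc tot: 3*p + s < -9 → n ≠ 9*p + 3*s + 6
Answer: WP = 3*p + s < -9 → n ≠ 9*p + 3*s + 6


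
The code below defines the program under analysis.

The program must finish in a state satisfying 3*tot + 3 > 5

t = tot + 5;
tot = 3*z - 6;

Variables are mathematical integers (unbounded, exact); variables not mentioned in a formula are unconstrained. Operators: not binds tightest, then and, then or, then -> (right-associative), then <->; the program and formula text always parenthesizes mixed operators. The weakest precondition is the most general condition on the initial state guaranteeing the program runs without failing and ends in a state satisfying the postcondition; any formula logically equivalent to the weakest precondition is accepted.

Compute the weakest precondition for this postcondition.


Working backward. After the program, the postcondition 3*tot + 3 > 5 must hold; in canonical form it is 3*tot > 2.
Before tot := 3*z - 6: 9*z > 20
Before t := tot + 5: 9*z > 20
Answer: WP = 9*z > 20


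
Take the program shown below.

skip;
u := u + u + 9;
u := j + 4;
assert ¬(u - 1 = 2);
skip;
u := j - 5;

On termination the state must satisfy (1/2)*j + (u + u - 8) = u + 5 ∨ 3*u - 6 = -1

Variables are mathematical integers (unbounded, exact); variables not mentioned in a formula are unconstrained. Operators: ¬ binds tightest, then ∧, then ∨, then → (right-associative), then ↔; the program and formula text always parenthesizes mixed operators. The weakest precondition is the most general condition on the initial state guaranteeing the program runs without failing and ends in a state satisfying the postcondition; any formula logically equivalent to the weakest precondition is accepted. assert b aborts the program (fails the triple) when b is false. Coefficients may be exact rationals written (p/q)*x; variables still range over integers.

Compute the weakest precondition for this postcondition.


Working backward. After the program, the postcondition (1/2)*j + (u + u - 8) = u + 5 ∨ 3*u - 6 = -1 must hold; in canonical form it is (1/2)*j + u = 13 ∨ 3*u = 5.
Before u := j - 5: (3/2)*j = 18 ∨ 3*j = 20
Before skip: (3/2)*j = 18 ∨ 3*j = 20
Before assert ¬(u - 1 = 2): (¬(u = 3)) ∧ ((3/2)*j = 18 ∨ 3*j = 20)
Before u := j + 4: (¬(j = -1)) ∧ ((3/2)*j = 18 ∨ 3*j = 20)
Before u := u + u + 9: (¬(j = -1)) ∧ ((3/2)*j = 18 ∨ 3*j = 20)
Before skip: (¬(j = -1)) ∧ ((3/2)*j = 18 ∨ 3*j = 20)
Answer: WP = (¬(j = -1)) ∧ ((3/2)*j = 18 ∨ 3*j = 20)


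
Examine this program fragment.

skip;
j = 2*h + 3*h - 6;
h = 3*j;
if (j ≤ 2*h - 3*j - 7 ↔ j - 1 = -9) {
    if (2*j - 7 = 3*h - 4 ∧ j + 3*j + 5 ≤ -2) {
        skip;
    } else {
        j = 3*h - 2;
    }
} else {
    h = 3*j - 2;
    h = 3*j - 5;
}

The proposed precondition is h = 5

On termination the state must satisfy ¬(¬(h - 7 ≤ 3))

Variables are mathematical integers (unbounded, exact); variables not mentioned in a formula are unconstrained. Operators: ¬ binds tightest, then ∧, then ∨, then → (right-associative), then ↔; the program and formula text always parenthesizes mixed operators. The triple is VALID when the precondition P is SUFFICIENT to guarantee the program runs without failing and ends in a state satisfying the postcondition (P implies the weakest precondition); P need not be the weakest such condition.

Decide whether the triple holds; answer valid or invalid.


Working backward. After the program, the postcondition ¬(¬(h - 7 ≤ 3)) must hold; in canonical form it is h ≤ 10.
Then branch requires ((2*j = 3*h + 3 ∧ 4*j ≤ -7) → h ≤ 10) ∧ ((¬(2*j = 3*h + 3 ∧ 4*j ≤ -7)) → h ≤ 10); else branch requires 3*j ≤ 15.
Before the if: ((4*j ≤ 2*h - 7 ↔ j = -8) → (((2*j = 3*h + 3 ∧ 4*j ≤ -7) → h ≤ 10) ∧ ((¬(2*j = 3*h + 3 ∧ 4*j ≤ -7)) → h ≤ 10))) ∧ ((¬(4*j ≤ 2*h - 7 ↔ j = -8)) → 3*j ≤ 15)
Before h := 3*j: ((2*j ≥ 7 ↔ j = -8) → (((7*j = -3 ∧ 4*j ≤ -7) → 3*j ≤ 10) ∧ ((¬(7*j = -3 ∧ 4*j ≤ -7)) → 3*j ≤ 10))) ∧ ((¬(2*j ≥ 7 ↔ j = -8)) → 3*j ≤ 15)
Before j := 2*h + 3*h - 6: ((10*h ≥ 19 ↔ 5*h = -2) → (((35*h = 39 ∧ 20*h ≤ 17) → 15*h ≤ 28) ∧ ((¬(35*h = 39 ∧ 20*h ≤ 17)) → 15*h ≤ 28))) ∧ ((¬(10*h ≥ 19 ↔ 5*h = -2)) → 15*h ≤ 33)
Before skip: ((10*h ≥ 19 ↔ 5*h = -2) → (((35*h = 39 ∧ 20*h ≤ 17) → 15*h ≤ 28) ∧ ((¬(35*h = 39 ∧ 20*h ≤ 17)) → 15*h ≤ 28))) ∧ ((¬(10*h ≥ 19 ↔ 5*h = -2)) → 15*h ≤ 33)
The weakest precondition is ((10*h ≥ 19 ↔ 5*h = -2) → (((35*h = 39 ∧ 20*h ≤ 17) → 15*h ≤ 28) ∧ ((¬(35*h = 39 ∧ 20*h ≤ 17)) → 15*h ≤ 28))) ∧ ((¬(10*h ≥ 19 ↔ 5*h = -2)) → 15*h ≤ 33).
Check whether h = 5 implies it.
Countermodel: at the initial state h = 5, the precondition holds but the weakest precondition fails.
Answer: invalid


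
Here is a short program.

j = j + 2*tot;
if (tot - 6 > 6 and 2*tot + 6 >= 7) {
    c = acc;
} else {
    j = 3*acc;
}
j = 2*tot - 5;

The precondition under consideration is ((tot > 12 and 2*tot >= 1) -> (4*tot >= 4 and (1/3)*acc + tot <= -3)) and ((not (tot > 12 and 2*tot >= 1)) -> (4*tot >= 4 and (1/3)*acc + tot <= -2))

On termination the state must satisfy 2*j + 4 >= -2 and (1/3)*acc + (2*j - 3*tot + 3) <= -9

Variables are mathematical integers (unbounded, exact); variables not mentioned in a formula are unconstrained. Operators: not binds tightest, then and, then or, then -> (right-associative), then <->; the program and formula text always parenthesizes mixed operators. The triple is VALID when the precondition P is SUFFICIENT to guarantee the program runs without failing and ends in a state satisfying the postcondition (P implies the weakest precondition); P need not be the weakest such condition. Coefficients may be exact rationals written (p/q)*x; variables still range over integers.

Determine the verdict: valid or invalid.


Working backward. After the program, the postcondition 2*j + 4 >= -2 and (1/3)*acc + (2*j - 3*tot + 3) <= -9 must hold; in canonical form it is 2*j >= -6 and (1/3)*acc + 2*j <= 3*tot - 12.
Before j := 2*tot - 5: 4*tot >= 4 and (1/3)*acc + tot <= -2
Then branch requires 4*tot >= 4 and (1/3)*acc + tot <= -2; else branch requires 4*tot >= 4 and (1/3)*acc + tot <= -2.
Before the if: ((tot > 12 and 2*tot >= 1) -> (4*tot >= 4 and (1/3)*acc + tot <= -2)) and ((not (tot > 12 and 2*tot >= 1)) -> (4*tot >= 4 and (1/3)*acc + tot <= -2))
Before j := j + 2*tot: ((tot > 12 and 2*tot >= 1) -> (4*tot >= 4 and (1/3)*acc + tot <= -2)) and ((not (tot > 12 and 2*tot >= 1)) -> (4*tot >= 4 and (1/3)*acc + tot <= -2))
The weakest precondition is ((tot > 12 and 2*tot >= 1) -> (4*tot >= 4 and (1/3)*acc + tot <= -2)) and ((not (tot > 12 and 2*tot >= 1)) -> (4*tot >= 4 and (1/3)*acc + tot <= -2)).
Check whether ((tot > 12 and 2*tot >= 1) -> (4*tot >= 4 and (1/3)*acc + tot <= -3)) and ((not (tot > 12 and 2*tot >= 1)) -> (4*tot >= 4 and (1/3)*acc + tot <= -2)) implies it.
Every state satisfying the precondition satisfies the weakest precondition: the implication holds.
Answer: valid


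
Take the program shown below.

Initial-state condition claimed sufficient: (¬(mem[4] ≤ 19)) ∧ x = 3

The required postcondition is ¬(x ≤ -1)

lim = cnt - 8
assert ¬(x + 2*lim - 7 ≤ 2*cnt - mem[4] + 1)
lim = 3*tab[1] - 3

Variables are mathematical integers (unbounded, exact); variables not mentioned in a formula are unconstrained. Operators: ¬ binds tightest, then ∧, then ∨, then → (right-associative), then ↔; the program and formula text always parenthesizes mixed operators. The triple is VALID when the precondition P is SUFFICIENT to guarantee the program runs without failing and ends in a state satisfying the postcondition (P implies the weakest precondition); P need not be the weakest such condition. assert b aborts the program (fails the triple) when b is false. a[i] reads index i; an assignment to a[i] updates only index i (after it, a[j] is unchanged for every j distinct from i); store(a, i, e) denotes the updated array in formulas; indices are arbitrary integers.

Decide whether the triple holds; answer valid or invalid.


Working backward. After the program, ¬(x ≤ -1) must hold.
Before lim := 3*tab[1] - 3: ¬(x ≤ -1)
Before assert ¬(x + 2*lim - 7 ≤ 2*cnt - mem[4] + 1): (¬(mem[4] + 2*lim + x ≤ 2*cnt + 8)) ∧ (¬(x ≤ -1))
Before lim := cnt - 8: (¬(mem[4] + x ≤ 24)) ∧ (¬(x ≤ -1))
The weakest precondition is (¬(mem[4] + x ≤ 24)) ∧ (¬(x ≤ -1)).
Check whether (¬(mem[4] ≤ 19)) ∧ x = 3 implies it.
Countermodel: at the initial state mem = {[4] = 20, elsewhere 20}, x = 3, the precondition holds but the weakest precondition fails.
Answer: invalid


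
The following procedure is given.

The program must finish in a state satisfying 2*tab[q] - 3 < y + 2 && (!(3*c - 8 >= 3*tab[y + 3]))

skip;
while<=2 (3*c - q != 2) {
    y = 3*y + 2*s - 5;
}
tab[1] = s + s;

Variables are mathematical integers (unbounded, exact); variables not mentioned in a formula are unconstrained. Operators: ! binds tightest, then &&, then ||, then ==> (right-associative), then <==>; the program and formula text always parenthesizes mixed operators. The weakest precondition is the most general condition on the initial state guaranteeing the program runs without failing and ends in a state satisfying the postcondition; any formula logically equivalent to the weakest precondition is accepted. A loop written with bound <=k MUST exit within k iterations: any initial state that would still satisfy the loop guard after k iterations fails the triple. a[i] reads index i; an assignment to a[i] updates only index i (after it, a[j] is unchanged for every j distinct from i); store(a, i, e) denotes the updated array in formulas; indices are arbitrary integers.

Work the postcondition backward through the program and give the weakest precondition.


Working backward. After the program, the postcondition 2*tab[q] - 3 < y + 2 && (!(3*c - 8 >= 3*tab[y + 3])) must hold; in canonical form it is 2*tab[q] < y + 5 && (!(3*c >= 3*tab[y + 3] + 8)).
Before tab[1] := s + s: 2*store(tab, 1, 2*s)[q] < y + 5 && (!(3*c >= 3*store(tab, 1, 2*s)[y + 3] + 8))
Before the loop (bound <=2), unroll the exhaustion recursion (WP_0 = exit-now case; WP_j = one more guarded iteration, up to j = 2):
  WP_0: (!(3*c != q + 2)) && 2*store(tab, 1, 2*s)[q] < y + 5 && (!(3*c >= 3*store(tab, 1, 2*s)[y + 3] + 8))
  WP_1: (3*c != q + 2 ==> ((!(3*c != q + 2)) && 2*store(tab, 1, 2*s)[q] < 2*s + 3*y && (!(3*c >= 3*store(tab, 1, 2*s)[2*s + 3*y - 2] + 8)))) && ((!(3*c != q + 2)) ==> (2*store(tab, 1, 2*s)[q] < y + 5 && (!(3*c >= 3*store(tab, 1, 2*s)[y + 3] + 8))))
  WP_2: (3*c != q + 2 ==> ((3*c != q + 2 ==> ((!(3*c != q + 2)) && 2*store(tab, 1, 2*s)[q] < 8*s + 9*y - 15 && (!(3*c >= 3*store(tab, 1, 2*s)[8*s + 9*y - 17] + 8)))) && ((!(3*c != q + 2)) ==> (2*store(tab, 1, 2*s)[q] < 2*s + 3*y && (!(3*c >= 3*store(tab, 1, 2*s)[2*s + 3*y - 2] + 8)))))) && ((!(3*c != q + 2)) ==> (2*store(tab, 1, 2*s)[q] < y + 5 && (!(3*c >= 3*store(tab, 1, 2*s)[y + 3] + 8))))
So before the loop: (3*c != q + 2 ==> ((3*c != q + 2 ==> ((!(3*c != q + 2)) && 2*store(tab, 1, 2*s)[q] < 8*s + 9*y - 15 && (!(3*c >= 3*store(tab, 1, 2*s)[8*s + 9*y - 17] + 8)))) && ((!(3*c != q + 2)) ==> (2*store(tab, 1, 2*s)[q] < 2*s + 3*y && (!(3*c >= 3*store(tab, 1, 2*s)[2*s + 3*y - 2] + 8)))))) && ((!(3*c != q + 2)) ==> (2*store(tab, 1, 2*s)[q] < y + 5 && (!(3*c >= 3*store(tab, 1, 2*s)[y + 3] + 8))))
Before skip: (3*c != q + 2 ==> ((3*c != q + 2 ==> ((!(3*c != q + 2)) && 2*store(tab, 1, 2*s)[q] < 8*s + 9*y - 15 && (!(3*c >= 3*store(tab, 1, 2*s)[8*s + 9*y - 17] + 8)))) && ((!(3*c != q + 2)) ==> (2*store(tab, 1, 2*s)[q] < 2*s + 3*y && (!(3*c >= 3*store(tab, 1, 2*s)[2*s + 3*y - 2] + 8)))))) && ((!(3*c != q + 2)) ==> (2*store(tab, 1, 2*s)[q] < y + 5 && (!(3*c >= 3*store(tab, 1, 2*s)[y + 3] + 8))))
Answer: WP = (3*c != q + 2 ==> ((3*c != q + 2 ==> ((!(3*c != q + 2)) && 2*store(tab, 1, 2*s)[q] < 8*s + 9*y - 15 && (!(3*c >= 3*store(tab, 1, 2*s)[8*s + 9*y - 17] + 8)))) && ((!(3*c != q + 2)) ==> (2*store(tab, 1, 2*s)[q] < 2*s + 3*y && (!(3*c >= 3*store(tab, 1, 2*s)[2*s + 3*y - 2] + 8)))))) && ((!(3*c != q + 2)) ==> (2*store(tab, 1, 2*s)[q] < y + 5 && (!(3*c >= 3*store(tab, 1, 2*s)[y + 3] + 8))))


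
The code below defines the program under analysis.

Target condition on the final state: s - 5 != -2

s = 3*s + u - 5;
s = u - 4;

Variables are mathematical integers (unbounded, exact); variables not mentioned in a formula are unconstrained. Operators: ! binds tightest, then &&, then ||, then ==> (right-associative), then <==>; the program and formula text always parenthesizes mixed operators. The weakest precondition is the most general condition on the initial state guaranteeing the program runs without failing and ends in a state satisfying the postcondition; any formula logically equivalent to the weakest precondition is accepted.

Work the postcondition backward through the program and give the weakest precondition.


Working backward. After the program, the postcondition s - 5 != -2 must hold; in canonical form it is s != 3.
Before s := u - 4: u != 7
Before s := 3*s + u - 5: u != 7
Answer: WP = u != 7


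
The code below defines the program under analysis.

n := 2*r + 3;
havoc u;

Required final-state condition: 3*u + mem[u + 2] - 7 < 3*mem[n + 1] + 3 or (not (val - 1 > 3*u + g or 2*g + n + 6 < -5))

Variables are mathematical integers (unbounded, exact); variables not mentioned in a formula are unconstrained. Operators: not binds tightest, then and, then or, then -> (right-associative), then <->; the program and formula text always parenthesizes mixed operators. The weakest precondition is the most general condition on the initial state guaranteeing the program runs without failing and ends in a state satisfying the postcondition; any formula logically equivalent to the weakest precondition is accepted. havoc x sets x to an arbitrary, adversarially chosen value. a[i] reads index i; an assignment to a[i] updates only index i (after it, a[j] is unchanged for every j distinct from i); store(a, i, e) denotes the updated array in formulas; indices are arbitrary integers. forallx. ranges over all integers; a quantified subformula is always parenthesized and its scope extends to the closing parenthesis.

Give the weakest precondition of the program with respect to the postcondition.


Working backward. After the program, the postcondition 3*u + mem[u + 2] - 7 < 3*mem[n + 1] + 3 or (not (val - 1 > 3*u + g or 2*g + n + 6 < -5)) must hold; in canonical form it is mem[u + 2] + 3*u < 3*mem[n + 1] + 10 or (not (val > g + 3*u + 1 or 2*g + n < -11)).
Before havoc u: forall u_1. (mem[u_1 + 2] + 3*u_1 < 3*mem[n + 1] + 10 or (not (val > g + 3*u_1 + 1 or 2*g + n < -11)))
Before n := 2*r + 3: forall u_1. (mem[u_1 + 2] + 3*u_1 < 3*mem[2*r + 4] + 10 or (not (val > g + 3*u_1 + 1 or 2*g + 2*r < -14)))
Answer: WP = forall u_1. (mem[u_1 + 2] + 3*u_1 < 3*mem[2*r + 4] + 10 or (not (val > g + 3*u_1 + 1 or 2*g + 2*r < -14)))


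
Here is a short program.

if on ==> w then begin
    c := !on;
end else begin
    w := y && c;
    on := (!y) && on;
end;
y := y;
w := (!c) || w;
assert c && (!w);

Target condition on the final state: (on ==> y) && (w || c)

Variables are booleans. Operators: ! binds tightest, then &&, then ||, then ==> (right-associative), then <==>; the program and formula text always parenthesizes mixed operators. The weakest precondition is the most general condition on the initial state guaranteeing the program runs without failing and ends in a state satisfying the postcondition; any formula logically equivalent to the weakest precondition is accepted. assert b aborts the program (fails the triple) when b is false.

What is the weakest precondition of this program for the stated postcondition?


Working backward. After the program, (on ==> y) && (w || c) must hold.
Before assert c && (!w): c && (!w) && (on ==> y) && (w || c)
Before w := (!c) || w: c && (!((!c) || w)) && (on ==> y)
Before y := y: c && (!((!c) || w)) && (on ==> y)
Then branch requires (!on) && (!(on || w)) && (on ==> y); else branch requires c && (!((!c) || (y && c))) && (((!y) && on) ==> y).
Before the if: ((on ==> w) ==> ((!on) && (!(on || w)) && (on ==> y))) && ((!(on ==> w)) ==> (c && (!((!c) || (y && c))) && (((!y) && on) ==> y)))
Answer: WP = ((on ==> w) ==> ((!on) && (!(on || w)) && (on ==> y))) && ((!(on ==> w)) ==> (c && (!((!c) || (y && c))) && (((!y) && on) ==> y)))


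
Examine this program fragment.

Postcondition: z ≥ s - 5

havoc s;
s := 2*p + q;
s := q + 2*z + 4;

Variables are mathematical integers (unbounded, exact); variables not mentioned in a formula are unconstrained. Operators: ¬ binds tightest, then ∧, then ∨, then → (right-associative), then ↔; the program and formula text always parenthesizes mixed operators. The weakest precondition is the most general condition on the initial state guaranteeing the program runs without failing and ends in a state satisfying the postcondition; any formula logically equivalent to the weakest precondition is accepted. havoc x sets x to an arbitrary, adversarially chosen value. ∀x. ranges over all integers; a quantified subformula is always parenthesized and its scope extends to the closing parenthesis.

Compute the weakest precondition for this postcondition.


Working backward. After the program, z ≥ s - 5 must hold.
Before s := q + 2*z + 4: q + z ≤ 1
Before s := 2*p + q: q + z ≤ 1
Before havoc s: q + z ≤ 1
Answer: WP = q + z ≤ 1


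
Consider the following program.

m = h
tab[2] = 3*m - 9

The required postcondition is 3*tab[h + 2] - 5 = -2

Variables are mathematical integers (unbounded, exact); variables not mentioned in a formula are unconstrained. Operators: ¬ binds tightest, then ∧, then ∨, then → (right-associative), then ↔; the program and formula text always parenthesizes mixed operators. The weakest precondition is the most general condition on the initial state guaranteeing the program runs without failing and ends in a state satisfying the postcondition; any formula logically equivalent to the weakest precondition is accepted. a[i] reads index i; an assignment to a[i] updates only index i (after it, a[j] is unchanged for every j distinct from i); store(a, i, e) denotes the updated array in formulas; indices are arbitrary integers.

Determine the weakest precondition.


Working backward. After the program, the postcondition 3*tab[h + 2] - 5 = -2 must hold; in canonical form it is 3*tab[h + 2] = 3.
Before tab[2] := 3*m - 9: 3*store(tab, 2, 3*m - 9)[h + 2] = 3
Before m := h: 3*store(tab, 2, 3*h - 9)[h + 2] = 3
Answer: WP = 3*store(tab, 2, 3*h - 9)[h + 2] = 3


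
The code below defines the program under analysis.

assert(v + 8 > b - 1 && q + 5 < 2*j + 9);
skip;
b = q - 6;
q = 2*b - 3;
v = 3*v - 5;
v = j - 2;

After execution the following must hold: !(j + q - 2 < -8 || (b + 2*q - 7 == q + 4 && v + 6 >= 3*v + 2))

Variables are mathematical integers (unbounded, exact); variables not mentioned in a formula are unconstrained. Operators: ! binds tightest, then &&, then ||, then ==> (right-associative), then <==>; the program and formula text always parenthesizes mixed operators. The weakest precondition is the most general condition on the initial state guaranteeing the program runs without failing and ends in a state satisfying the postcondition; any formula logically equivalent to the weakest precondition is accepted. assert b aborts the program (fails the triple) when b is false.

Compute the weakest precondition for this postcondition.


Working backward. After the program, the postcondition !(j + q - 2 < -8 || (b + 2*q - 7 == q + 4 && v + 6 >= 3*v + 2)) must hold; in canonical form it is !(j + q < -6 || (b + q == 11 && 2*v <= 4)).
Before v := j - 2: !(j + q < -6 || (b + q == 11 && 2*j <= 8))
Before v := 3*v - 5: !(j + q < -6 || (b + q == 11 && 2*j <= 8))
Before q := 2*b - 3: !(2*b + j < -3 || (3*b == 14 && 2*j <= 8))
Before b := q - 6: !(j + 2*q < 9 || (3*q == 32 && 2*j <= 8))
Before skip: !(j + 2*q < 9 || (3*q == 32 && 2*j <= 8))
Before assert v + 8 > b - 1 && q + 5 < 2*j + 9: v > b - 9 && q < 2*j + 4 && (!(j + 2*q < 9 || (3*q == 32 && 2*j <= 8)))
Answer: WP = v > b - 9 && q < 2*j + 4 && (!(j + 2*q < 9 || (3*q == 32 && 2*j <= 8)))


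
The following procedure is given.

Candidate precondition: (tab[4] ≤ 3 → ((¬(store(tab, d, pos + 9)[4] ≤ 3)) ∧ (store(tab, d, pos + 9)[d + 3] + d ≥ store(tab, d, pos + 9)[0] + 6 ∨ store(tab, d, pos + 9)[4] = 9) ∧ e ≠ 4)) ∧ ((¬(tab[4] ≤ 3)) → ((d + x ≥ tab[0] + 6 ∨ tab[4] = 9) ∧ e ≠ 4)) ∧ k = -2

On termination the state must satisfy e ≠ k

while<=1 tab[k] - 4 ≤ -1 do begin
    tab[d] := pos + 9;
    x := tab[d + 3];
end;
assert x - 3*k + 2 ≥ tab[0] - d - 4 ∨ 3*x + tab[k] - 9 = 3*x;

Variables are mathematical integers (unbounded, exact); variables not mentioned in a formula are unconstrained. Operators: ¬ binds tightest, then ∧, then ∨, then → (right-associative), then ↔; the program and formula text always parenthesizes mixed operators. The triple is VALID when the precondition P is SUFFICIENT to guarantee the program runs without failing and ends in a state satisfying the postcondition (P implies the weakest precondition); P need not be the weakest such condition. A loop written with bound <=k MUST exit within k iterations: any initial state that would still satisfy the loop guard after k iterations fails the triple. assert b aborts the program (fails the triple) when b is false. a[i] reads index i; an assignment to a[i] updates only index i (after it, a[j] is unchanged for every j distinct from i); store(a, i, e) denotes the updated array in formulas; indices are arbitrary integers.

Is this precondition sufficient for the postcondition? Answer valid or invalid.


Working backward. After the program, e ≠ k must hold.
Before assert x - 3*k + 2 ≥ tab[0] - d - 4 ∨ 3*x + tab[k] - 9 = 3*x: (d + x ≥ tab[0] + 3*k - 6 ∨ tab[k] = 9) ∧ e ≠ k
Before the loop (bound <=1), unroll the exhaustion recursion (WP_0 = exit-now case; WP_j = one more guarded iteration, up to j = 1):
  WP_0: (¬(tab[k] ≤ 3)) ∧ (d + x ≥ tab[0] + 3*k - 6 ∨ tab[k] = 9) ∧ e ≠ k
  WP_1: (tab[k] ≤ 3 → ((¬(store(tab, d, pos + 9)[k] ≤ 3)) ∧ (store(tab, d, pos + 9)[d + 3] + d ≥ store(tab, d, pos + 9)[0] + 3*k - 6 ∨ store(tab, d, pos + 9)[k] = 9) ∧ e ≠ k)) ∧ ((¬(tab[k] ≤ 3)) → ((d + x ≥ tab[0] + 3*k - 6 ∨ tab[k] = 9) ∧ e ≠ k))
So before the loop: (tab[k] ≤ 3 → ((¬(store(tab, d, pos + 9)[k] ≤ 3)) ∧ (store(tab, d, pos + 9)[d + 3] + d ≥ store(tab, d, pos + 9)[0] + 3*k - 6 ∨ store(tab, d, pos + 9)[k] = 9) ∧ e ≠ k)) ∧ ((¬(tab[k] ≤ 3)) → ((d + x ≥ tab[0] + 3*k - 6 ∨ tab[k] = 9) ∧ e ≠ k))
The weakest precondition is (tab[k] ≤ 3 → ((¬(store(tab, d, pos + 9)[k] ≤ 3)) ∧ (store(tab, d, pos + 9)[d + 3] + d ≥ store(tab, d, pos + 9)[0] + 3*k - 6 ∨ store(tab, d, pos + 9)[k] = 9) ∧ e ≠ k)) ∧ ((¬(tab[k] ≤ 3)) → ((d + x ≥ tab[0] + 3*k - 6 ∨ tab[k] = 9) ∧ e ≠ k)).
Check whether (tab[4] ≤ 3 → ((¬(store(tab, d, pos + 9)[4] ≤ 3)) ∧ (store(tab, d, pos + 9)[d + 3] + d ≥ store(tab, d, pos + 9)[0] + 6 ∨ store(tab, d, pos + 9)[4] = 9) ∧ e ≠ 4)) ∧ ((¬(tab[4] ≤ 3)) → ((d + x ≥ tab[0] + 6 ∨ tab[4] = 9) ∧ e ≠ 4)) ∧ k = -2 implies it.
Countermodel: at the initial state d = 4, e = 6, k = -2, pos = 0, tab = {[-2] = 10, [0] = 13, [4] = -11794, [7] = 2, elsewhere 2}, x = -4, the precondition holds but the weakest precondition fails.
Answer: invalid


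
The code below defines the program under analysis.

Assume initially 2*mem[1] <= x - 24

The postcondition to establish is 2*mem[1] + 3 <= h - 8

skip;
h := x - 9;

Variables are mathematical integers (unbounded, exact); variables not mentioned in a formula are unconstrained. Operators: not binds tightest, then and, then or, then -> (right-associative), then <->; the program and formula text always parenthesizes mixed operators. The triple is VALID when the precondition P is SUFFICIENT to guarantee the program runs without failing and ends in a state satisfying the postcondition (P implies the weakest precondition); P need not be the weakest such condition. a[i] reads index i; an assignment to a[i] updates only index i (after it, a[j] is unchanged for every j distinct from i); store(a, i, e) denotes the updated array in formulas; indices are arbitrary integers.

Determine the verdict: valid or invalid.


Working backward. After the program, the postcondition 2*mem[1] + 3 <= h - 8 must hold; in canonical form it is 2*mem[1] <= h - 11.
Before h := x - 9: 2*mem[1] <= x - 20
Before skip: 2*mem[1] <= x - 20
The weakest precondition is 2*mem[1] <= x - 20.
Check whether 2*mem[1] <= x - 24 implies it.
Every state satisfying the precondition satisfies the weakest precondition: the implication holds.
Answer: valid


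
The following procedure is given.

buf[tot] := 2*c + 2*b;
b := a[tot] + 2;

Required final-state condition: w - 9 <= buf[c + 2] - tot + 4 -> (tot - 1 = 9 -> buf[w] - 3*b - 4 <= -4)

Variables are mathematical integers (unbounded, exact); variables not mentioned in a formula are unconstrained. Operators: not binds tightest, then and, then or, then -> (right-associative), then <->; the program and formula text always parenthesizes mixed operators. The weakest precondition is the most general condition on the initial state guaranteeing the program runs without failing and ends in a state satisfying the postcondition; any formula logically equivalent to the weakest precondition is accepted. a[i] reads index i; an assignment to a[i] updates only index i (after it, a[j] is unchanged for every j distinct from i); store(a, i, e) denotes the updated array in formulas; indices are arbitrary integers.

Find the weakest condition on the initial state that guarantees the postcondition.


Working backward. After the program, the postcondition w - 9 <= buf[c + 2] - tot + 4 -> (tot - 1 = 9 -> buf[w] - 3*b - 4 <= -4) must hold; in canonical form it is tot + w <= buf[c + 2] + 13 -> (tot = 10 -> buf[w] <= 3*b).
Before b := a[tot] + 2: tot + w <= buf[c + 2] + 13 -> (tot = 10 -> buf[w] <= 3*a[tot] + 6)
Before buf[tot] := 2*c + 2*b: tot + w <= store(buf, tot, 2*b + 2*c)[c + 2] + 13 -> (tot = 10 -> store(buf, tot, 2*b + 2*c)[w] <= 3*a[tot] + 6)
Answer: WP = tot + w <= store(buf, tot, 2*b + 2*c)[c + 2] + 13 -> (tot = 10 -> store(buf, tot, 2*b + 2*c)[w] <= 3*a[tot] + 6)


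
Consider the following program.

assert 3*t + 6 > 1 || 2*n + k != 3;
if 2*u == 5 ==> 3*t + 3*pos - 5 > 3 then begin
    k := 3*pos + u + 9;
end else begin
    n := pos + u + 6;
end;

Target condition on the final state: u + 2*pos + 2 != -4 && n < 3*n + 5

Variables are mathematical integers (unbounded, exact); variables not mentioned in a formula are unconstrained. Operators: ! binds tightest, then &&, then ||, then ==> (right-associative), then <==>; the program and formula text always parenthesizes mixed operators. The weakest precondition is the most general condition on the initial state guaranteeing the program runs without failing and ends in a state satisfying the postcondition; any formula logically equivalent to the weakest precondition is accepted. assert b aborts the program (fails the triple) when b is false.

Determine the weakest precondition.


Working backward. After the program, the postcondition u + 2*pos + 2 != -4 && n < 3*n + 5 must hold; in canonical form it is 2*pos + u != -6 && 2*n > -5.
Then branch requires 2*pos + u != -6 && 2*n > -5; else branch requires 2*pos + u != -6 && 2*pos + 2*u > -17.
Before the if: ((2*u == 5 ==> 3*pos + 3*t > 8) ==> (2*pos + u != -6 && 2*n > -5)) && ((!(2*u == 5 ==> 3*pos + 3*t > 8)) ==> (2*pos + u != -6 && 2*pos + 2*u > -17))
Before assert 3*t + 6 > 1 || 2*n + k != 3: (3*t > -5 || k + 2*n != 3) && ((2*u == 5 ==> 3*pos + 3*t > 8) ==> (2*pos + u != -6 && 2*n > -5)) && ((!(2*u == 5 ==> 3*pos + 3*t > 8)) ==> (2*pos + u != -6 && 2*pos + 2*u > -17))
Answer: WP = (3*t > -5 || k + 2*n != 3) && ((2*u == 5 ==> 3*pos + 3*t > 8) ==> (2*pos + u != -6 && 2*n > -5)) && ((!(2*u == 5 ==> 3*pos + 3*t > 8)) ==> (2*pos + u != -6 && 2*pos + 2*u > -17))


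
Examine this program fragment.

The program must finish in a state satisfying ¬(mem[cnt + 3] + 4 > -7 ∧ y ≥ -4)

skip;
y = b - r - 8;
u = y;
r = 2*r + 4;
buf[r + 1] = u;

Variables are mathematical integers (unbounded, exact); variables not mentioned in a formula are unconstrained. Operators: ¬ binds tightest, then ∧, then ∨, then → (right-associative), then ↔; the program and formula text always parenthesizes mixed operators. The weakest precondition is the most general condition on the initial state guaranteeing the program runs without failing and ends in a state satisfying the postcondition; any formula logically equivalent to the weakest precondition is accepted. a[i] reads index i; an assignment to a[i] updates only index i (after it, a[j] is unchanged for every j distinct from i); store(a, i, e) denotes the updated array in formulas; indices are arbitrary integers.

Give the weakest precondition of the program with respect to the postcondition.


Working backward. After the program, the postcondition ¬(mem[cnt + 3] + 4 > -7 ∧ y ≥ -4) must hold; in canonical form it is ¬(mem[cnt + 3] > -11 ∧ y ≥ -4).
Before buf[r + 1] := u: ¬(mem[cnt + 3] > -11 ∧ y ≥ -4)
Before r := 2*r + 4: ¬(mem[cnt + 3] > -11 ∧ y ≥ -4)
Before u := y: ¬(mem[cnt + 3] > -11 ∧ y ≥ -4)
Before y := b - r - 8: ¬(mem[cnt + 3] > -11 ∧ b ≥ r + 4)
Before skip: ¬(mem[cnt + 3] > -11 ∧ b ≥ r + 4)
Answer: WP = ¬(mem[cnt + 3] > -11 ∧ b ≥ r + 4)


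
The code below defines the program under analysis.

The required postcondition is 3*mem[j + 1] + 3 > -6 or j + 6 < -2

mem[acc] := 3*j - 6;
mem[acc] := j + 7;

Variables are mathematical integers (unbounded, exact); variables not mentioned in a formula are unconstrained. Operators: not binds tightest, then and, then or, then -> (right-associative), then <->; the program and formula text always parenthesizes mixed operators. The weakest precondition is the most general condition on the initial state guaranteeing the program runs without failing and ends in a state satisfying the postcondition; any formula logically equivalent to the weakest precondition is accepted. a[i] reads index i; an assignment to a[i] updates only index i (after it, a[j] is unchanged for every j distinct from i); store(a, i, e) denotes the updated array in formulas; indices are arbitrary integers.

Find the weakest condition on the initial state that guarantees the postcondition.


Working backward. After the program, the postcondition 3*mem[j + 1] + 3 > -6 or j + 6 < -2 must hold; in canonical form it is 3*mem[j + 1] > -9 or j < -8.
Before mem[acc] := j + 7: 3*store(mem, acc, j + 7)[j + 1] > -9 or j < -8
Before mem[acc] := 3*j - 6: 3*store(store(mem, acc, 3*j - 6), acc, j + 7)[j + 1] > -9 or j < -8
Answer: WP = 3*store(store(mem, acc, 3*j - 6), acc, j + 7)[j + 1] > -9 or j < -8


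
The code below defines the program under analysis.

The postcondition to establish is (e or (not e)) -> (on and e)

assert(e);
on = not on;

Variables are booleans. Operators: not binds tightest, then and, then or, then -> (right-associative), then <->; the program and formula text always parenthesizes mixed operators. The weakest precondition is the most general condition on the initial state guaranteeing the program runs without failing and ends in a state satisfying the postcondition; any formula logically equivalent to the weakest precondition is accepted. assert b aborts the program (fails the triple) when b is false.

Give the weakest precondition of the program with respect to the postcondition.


Working backward. After the program, the postcondition (e or (not e)) -> (on and e) must hold; in canonical form it is on and e.
Before on := not on: (not on) and e
Before assert e: e and (not on)
Answer: WP = e and (not on)


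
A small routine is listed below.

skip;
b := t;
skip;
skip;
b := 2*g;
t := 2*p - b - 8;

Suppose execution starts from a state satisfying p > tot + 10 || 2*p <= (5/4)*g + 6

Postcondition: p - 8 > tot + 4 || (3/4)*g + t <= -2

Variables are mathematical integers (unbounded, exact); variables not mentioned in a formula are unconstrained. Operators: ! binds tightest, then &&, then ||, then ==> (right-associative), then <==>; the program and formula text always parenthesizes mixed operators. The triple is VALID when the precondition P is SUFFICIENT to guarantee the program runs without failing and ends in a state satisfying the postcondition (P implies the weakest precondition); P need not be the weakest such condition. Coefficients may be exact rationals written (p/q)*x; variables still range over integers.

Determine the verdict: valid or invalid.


Working backward. After the program, the postcondition p - 8 > tot + 4 || (3/4)*g + t <= -2 must hold; in canonical form it is p > tot + 12 || (3/4)*g + t <= -2.
Before t := 2*p - b - 8: p > tot + 12 || (3/4)*g + 2*p <= b + 6
Before b := 2*g: p > tot + 12 || 2*p <= (5/4)*g + 6
Before skip: p > tot + 12 || 2*p <= (5/4)*g + 6
Before skip: p > tot + 12 || 2*p <= (5/4)*g + 6
Before b := t: p > tot + 12 || 2*p <= (5/4)*g + 6
Before skip: p > tot + 12 || 2*p <= (5/4)*g + 6
The weakest precondition is p > tot + 12 || 2*p <= (5/4)*g + 6.
Check whether p > tot + 10 || 2*p <= (5/4)*g + 6 implies it.
Countermodel: at the initial state g = -5, p = 0, tot = -11, the precondition holds but the weakest precondition fails.
Answer: invalid
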